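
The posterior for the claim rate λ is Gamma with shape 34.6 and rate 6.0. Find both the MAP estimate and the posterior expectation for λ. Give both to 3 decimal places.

Mode = (α−1)/β = 33.6/6.0 = 5.600.
Mean = α/β = 34.6/6.0 = 5.767.

λ_MAP = 5.600, E[λ|data] = 5.767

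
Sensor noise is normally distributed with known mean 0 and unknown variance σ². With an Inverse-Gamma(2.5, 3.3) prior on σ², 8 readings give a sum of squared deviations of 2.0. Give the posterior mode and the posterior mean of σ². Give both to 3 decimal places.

MAP: 0.573. Posterior mean: 0.782.

Posterior: Inverse-Gamma(shape = 2.5+8/2 = 6.5, scale = 3.3+2.0/2 = 4.3).
Mode = β/(α+1) = 4.3/7.5 = 0.573.
Mean = β/(α−1) = 4.3/5.5 = 0.782.
Right-skewed posterior ⇒ mode < mean.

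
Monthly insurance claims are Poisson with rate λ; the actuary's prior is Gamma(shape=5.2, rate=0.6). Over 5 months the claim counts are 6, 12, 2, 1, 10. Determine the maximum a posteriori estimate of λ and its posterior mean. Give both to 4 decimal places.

Σ counts = 31. Posterior: Gamma(shape = 5.2+31 = 36.2, rate = 0.6+5 = 5.6).
Mode = (α−1)/β = 35.2/5.6 = 6.2857.
Mean = α/β = 36.2/5.6 = 6.4643.
The posterior is right-skewed, so the mean exceeds the mode.

maximum a posteriori estimate = 6.2857, posterior mean = 6.4643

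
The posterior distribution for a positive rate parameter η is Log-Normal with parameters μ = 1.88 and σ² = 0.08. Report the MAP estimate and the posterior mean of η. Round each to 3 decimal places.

MAP estimate = 6.050, posterior mean = 6.821

Mode = exp(μ − σ²) = exp(1.80) = 6.050.
Mean = exp(μ + σ²/2) = exp(1.920) = 6.821.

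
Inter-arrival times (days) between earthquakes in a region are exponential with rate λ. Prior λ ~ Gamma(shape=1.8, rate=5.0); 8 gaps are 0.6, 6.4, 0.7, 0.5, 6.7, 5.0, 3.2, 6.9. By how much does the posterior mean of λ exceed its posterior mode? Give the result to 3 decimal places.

Σ times = 30.0. Posterior: Gamma(shape = 1.8+8 = 9.8, rate = 5.0+30.0 = 35.0).
Mode = (α−1)/β = 8.8/35.0 = 0.251.
Mean = α/β = 9.8/35.0 = 0.280.
Difference = 0.280 − 0.251 = 0.029.

0.029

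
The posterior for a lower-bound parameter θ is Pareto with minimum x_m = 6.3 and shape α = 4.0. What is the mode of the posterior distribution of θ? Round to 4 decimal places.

6.3000

The Pareto density is strictly decreasing on [x_m, ∞), so the mode is x_m = 6.3000.
Mean = α·x_m/(α−1) = 4.0·6.3/3.0 = 8.4000.
This is the posterior mode — the MAP estimate.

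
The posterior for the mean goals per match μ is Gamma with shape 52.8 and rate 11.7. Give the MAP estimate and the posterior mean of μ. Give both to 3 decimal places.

Mode = (α−1)/β = 51.8/11.7 = 4.427.
Mean = α/β = 52.8/11.7 = 4.513.

MAP: 4.427. Posterior mean: 4.513.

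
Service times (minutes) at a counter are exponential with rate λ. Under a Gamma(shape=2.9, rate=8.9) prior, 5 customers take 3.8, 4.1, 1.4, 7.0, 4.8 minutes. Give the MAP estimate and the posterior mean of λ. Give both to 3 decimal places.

Σ times = 21.1. Posterior: Gamma(shape = 2.9+5 = 7.9, rate = 8.9+21.1 = 30.0).
Mode = (α−1)/β = 6.9/30.0 = 0.230.
Mean = α/β = 7.9/30.0 = 0.263.
The posterior is right-skewed, so the mean exceeds the mode.

MAP: 0.230. Posterior mean: 0.263.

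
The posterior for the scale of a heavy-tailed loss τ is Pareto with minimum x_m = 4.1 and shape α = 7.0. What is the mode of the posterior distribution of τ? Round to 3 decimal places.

4.100

The Pareto density is strictly decreasing on [x_m, ∞), so the mode is x_m = 4.100.
Mean = α·x_m/(α−1) = 7.0·4.1/6.0 = 4.783.
This is the posterior mode — the MAP estimate.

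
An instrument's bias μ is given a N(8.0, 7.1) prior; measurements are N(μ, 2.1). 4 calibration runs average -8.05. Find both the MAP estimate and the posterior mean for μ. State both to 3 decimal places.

Posterior for μ is Normal. Precision-weighted mean: (1/7.1·8.0 + 4/2.1·-8.05) / (1/7.1 + 4/2.1) = -6.945.
A Normal posterior is symmetric, so mode = mean.

MAP: -6.945. Posterior mean: -6.945.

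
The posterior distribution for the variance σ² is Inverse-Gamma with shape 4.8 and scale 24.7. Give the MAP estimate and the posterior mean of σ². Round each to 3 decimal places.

Mode = β/(α+1) = 24.7/5.8 = 4.259.
Mean = β/(α−1) = 24.7/3.8 = 6.500.
Right-skewed posterior ⇒ mode < mean.

σ²_MAP = 4.259, E[σ²|data] = 6.500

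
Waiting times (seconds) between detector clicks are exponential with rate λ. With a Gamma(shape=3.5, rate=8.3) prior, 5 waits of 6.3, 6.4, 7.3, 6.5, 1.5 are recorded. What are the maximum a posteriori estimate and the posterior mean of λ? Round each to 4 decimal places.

maximum a posteriori estimate = 0.2066, posterior mean = 0.2342

Σ times = 28.0. Posterior: Gamma(shape = 3.5+5 = 8.5, rate = 8.3+28.0 = 36.3).
Mode = (α−1)/β = 7.5/36.3 = 0.2066.
Mean = α/β = 8.5/36.3 = 0.2342.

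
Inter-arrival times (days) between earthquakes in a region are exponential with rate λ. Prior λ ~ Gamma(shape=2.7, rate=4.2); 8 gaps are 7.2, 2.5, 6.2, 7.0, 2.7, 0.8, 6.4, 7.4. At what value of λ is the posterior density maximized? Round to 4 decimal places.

0.2185

Σ times = 40.2. Posterior: Gamma(shape = 2.7+8 = 10.7, rate = 4.2+40.2 = 44.4).
Mode = (α−1)/β = 9.7/44.4 = 0.2185.
Mean = α/β = 10.7/44.4 = 0.2410.
This is the posterior mode — the MAP estimate.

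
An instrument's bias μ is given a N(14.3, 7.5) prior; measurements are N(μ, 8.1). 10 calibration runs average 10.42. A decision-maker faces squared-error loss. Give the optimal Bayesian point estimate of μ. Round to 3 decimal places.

10.798

Posterior for μ is Normal. Precision-weighted mean: (1/7.5·14.3 + 10/8.1·10.42) / (1/7.5 + 10/8.1) = 10.798.
A Normal posterior is symmetric, so mode = mean.
Squared-error loss ⇒ the optimal estimator is the posterior mean.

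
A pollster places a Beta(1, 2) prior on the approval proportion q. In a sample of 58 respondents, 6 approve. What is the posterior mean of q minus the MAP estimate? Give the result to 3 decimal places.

0.013

Posterior: Beta(1+6, 2+52) = Beta(7, 54).
Mode = (7−1)/(7+54−2) = 6/59 = 0.102.
Mean = 7/(7+54) = 7/61 = 0.115.
Difference = 0.115 − 0.102 = 0.013.
Right-skewed posterior ⇒ mode < mean.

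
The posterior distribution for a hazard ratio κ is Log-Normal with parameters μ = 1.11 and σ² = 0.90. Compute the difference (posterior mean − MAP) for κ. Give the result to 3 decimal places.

Mode = exp(μ − σ²) = exp(0.21) = 1.234.
Mean = exp(μ + σ²/2) = exp(1.560) = 4.759.
Difference = 4.759 − 1.234 = 3.525.

3.525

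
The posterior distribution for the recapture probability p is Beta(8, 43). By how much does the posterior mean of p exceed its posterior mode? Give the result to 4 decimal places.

0.0140

Mode = (8−1)/(8+43−2) = 7/49 = 0.1429.
Mean = 8/(8+43) = 8/51 = 0.1569.
Difference = 0.1569 − 0.1429 = 0.0140.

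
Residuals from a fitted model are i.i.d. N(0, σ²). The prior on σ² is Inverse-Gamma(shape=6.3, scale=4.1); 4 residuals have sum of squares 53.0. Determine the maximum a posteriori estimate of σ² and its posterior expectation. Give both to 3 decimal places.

MAP = 3.290, posterior mean = 4.192

Posterior: Inverse-Gamma(shape = 6.3+4/2 = 8.3, scale = 4.1+53.0/2 = 30.6).
Mode = β/(α+1) = 30.6/9.3 = 3.290.
Mean = β/(α−1) = 30.6/7.3 = 4.192.
Mean > mode: the posterior has a right tail.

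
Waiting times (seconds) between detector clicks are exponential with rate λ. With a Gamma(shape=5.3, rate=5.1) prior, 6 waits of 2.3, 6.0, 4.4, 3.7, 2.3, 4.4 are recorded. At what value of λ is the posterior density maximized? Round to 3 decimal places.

0.365

Σ times = 23.1. Posterior: Gamma(shape = 5.3+6 = 11.3, rate = 5.1+23.1 = 28.2).
Mode = (α−1)/β = 10.3/28.2 = 0.365.
Mean = α/β = 11.3/28.2 = 0.401.
This is the posterior mode — the MAP estimate.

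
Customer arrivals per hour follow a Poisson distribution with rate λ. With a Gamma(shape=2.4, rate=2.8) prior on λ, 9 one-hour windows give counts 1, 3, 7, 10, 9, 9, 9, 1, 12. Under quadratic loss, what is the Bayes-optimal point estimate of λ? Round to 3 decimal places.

5.373

Σ counts = 61. Posterior: Gamma(shape = 2.4+61 = 63.4, rate = 2.8+9 = 11.8).
Mode = (α−1)/β = 62.4/11.8 = 5.288.
Mean = α/β = 63.4/11.8 = 5.373.
Quadratic loss ⇒ the optimal estimator is the posterior mean.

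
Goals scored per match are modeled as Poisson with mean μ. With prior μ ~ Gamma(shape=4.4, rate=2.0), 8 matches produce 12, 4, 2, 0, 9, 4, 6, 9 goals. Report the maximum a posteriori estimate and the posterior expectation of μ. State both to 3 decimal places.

MAP: 4.940. Posterior mean: 5.040.

Σ counts = 46. Posterior: Gamma(shape = 4.4+46 = 50.4, rate = 2.0+8 = 10.0).
Mode = (α−1)/β = 49.4/10.0 = 4.940.
Mean = α/β = 50.4/10.0 = 5.040.
Mean > mode: the posterior has a right tail.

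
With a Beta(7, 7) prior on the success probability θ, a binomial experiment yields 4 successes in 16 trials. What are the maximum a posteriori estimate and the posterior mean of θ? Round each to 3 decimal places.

Posterior: Beta(7+4, 7+12) = Beta(11, 19).
Mode = (11−1)/(11+19−2) = 10/28 = 0.357.
Mean = 11/(11+19) = 11/30 = 0.367.

θ_MAP = 0.357, E[θ|data] = 0.367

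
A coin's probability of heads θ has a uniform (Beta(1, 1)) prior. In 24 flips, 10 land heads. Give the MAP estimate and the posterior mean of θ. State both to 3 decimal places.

MAP = 0.417; posterior mean = 0.423

Posterior: Beta(1+10, 1+14) = Beta(11, 15).
Mode = (11−1)/(11+15−2) = 10/24 = 0.417.
Mean = 11/(11+15) = 11/26 = 0.423.
The posterior is right-skewed, so the mean exceeds the mode.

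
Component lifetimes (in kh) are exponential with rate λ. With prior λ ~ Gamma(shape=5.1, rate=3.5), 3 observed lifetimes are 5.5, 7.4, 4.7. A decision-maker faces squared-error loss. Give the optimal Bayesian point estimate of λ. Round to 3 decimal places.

Σ times = 17.6. Posterior: Gamma(shape = 5.1+3 = 8.1, rate = 3.5+17.6 = 21.1).
Mode = (α−1)/β = 7.1/21.1 = 0.336.
Mean = α/β = 8.1/21.1 = 0.384.
Squared-error loss ⇒ the optimal estimator is the posterior mean.

0.384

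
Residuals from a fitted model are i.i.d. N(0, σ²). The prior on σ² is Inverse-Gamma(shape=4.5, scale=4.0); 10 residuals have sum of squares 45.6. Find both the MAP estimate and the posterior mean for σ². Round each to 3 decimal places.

MAP = 2.552; posterior mean = 3.153

Posterior: Inverse-Gamma(shape = 4.5+10/2 = 9.5, scale = 4.0+45.6/2 = 26.8).
Mode = β/(α+1) = 26.8/10.5 = 2.552.
Mean = β/(α−1) = 26.8/8.5 = 3.153.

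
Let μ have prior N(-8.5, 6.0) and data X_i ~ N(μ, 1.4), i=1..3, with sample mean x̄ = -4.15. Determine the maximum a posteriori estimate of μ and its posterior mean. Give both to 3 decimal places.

Posterior for μ is Normal. Precision-weighted mean: (1/6.0·-8.5 + 3/1.4·-4.15) / (1/6.0 + 3/1.4) = -4.464.
A Normal posterior is symmetric, so mode = mean.

maximum a posteriori estimate = -4.464, posterior mean = -4.464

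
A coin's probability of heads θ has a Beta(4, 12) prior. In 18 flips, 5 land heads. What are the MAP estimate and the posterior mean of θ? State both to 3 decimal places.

Posterior: Beta(4+5, 12+13) = Beta(9, 25).
Mode = (9−1)/(9+25−2) = 8/32 = 0.250.
Mean = 9/(9+25) = 9/34 = 0.265.

MAP estimate = 0.250, posterior mean = 0.265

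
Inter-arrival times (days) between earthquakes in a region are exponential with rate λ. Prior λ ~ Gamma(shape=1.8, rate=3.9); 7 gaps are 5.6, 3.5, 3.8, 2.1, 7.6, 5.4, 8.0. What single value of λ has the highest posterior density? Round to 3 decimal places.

0.195

Σ times = 36.0. Posterior: Gamma(shape = 1.8+7 = 8.8, rate = 3.9+36.0 = 39.9).
Mode = (α−1)/β = 7.8/39.9 = 0.195.
Mean = α/β = 8.8/39.9 = 0.221.
This is the posterior mode — the MAP estimate.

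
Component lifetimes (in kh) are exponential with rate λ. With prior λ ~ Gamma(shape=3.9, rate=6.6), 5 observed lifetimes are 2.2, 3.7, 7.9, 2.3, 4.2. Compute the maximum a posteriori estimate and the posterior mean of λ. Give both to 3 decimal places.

MAP = 0.294, posterior mean = 0.331

Σ times = 20.3. Posterior: Gamma(shape = 3.9+5 = 8.9, rate = 6.6+20.3 = 26.9).
Mode = (α−1)/β = 7.9/26.9 = 0.294.
Mean = α/β = 8.9/26.9 = 0.331.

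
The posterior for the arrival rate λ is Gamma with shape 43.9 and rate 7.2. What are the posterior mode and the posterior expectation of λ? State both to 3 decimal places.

Mode = (α−1)/β = 42.9/7.2 = 5.958.
Mean = α/β = 43.9/7.2 = 6.097.
The mean is pulled above the mode by the posterior's right skew.

posterior mode = 5.958, posterior expectation = 6.097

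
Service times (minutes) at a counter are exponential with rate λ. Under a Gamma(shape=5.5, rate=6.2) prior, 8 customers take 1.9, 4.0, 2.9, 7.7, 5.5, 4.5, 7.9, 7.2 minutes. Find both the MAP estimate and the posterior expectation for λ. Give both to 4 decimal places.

MAP estimate = 0.2615, posterior expectation = 0.2824

Σ times = 41.6. Posterior: Gamma(shape = 5.5+8 = 13.5, rate = 6.2+41.6 = 47.8).
Mode = (α−1)/β = 12.5/47.8 = 0.2615.
Mean = α/β = 13.5/47.8 = 0.2824.
The mean is pulled above the mode by the posterior's right skew.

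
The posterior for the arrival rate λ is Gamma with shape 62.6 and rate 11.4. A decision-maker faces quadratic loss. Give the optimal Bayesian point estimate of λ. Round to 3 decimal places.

5.491

Mode = (α−1)/β = 61.6/11.4 = 5.404.
Mean = α/β = 62.6/11.4 = 5.491.
Quadratic loss ⇒ the optimal estimator is the posterior mean.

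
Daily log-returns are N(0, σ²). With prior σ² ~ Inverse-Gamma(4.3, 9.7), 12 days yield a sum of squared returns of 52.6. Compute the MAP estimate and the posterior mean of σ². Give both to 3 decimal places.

Posterior: Inverse-Gamma(shape = 4.3+12/2 = 10.3, scale = 9.7+52.6/2 = 36.0).
Mode = β/(α+1) = 36.0/11.3 = 3.186.
Mean = β/(α−1) = 36.0/9.3 = 3.871.
The posterior is right-skewed, so the mean exceeds the mode.

MAP = 3.186; posterior mean = 3.871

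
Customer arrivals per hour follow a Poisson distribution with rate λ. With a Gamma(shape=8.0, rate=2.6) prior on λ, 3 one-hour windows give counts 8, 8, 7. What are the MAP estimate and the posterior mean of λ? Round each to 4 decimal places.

Σ counts = 23. Posterior: Gamma(shape = 8.0+23 = 31.0, rate = 2.6+3 = 5.6).
Mode = (α−1)/β = 30.0/5.6 = 5.3571.
Mean = α/β = 31.0/5.6 = 5.5357.

λ_MAP = 5.3571, E[λ|data] = 5.5357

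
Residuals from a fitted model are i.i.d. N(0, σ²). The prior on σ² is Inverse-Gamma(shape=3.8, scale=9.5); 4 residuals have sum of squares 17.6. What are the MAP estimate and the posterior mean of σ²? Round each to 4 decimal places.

MAP: 2.6912. Posterior mean: 3.8125.

Posterior: Inverse-Gamma(shape = 3.8+4/2 = 5.8, scale = 9.5+17.6/2 = 18.3).
Mode = β/(α+1) = 18.3/6.8 = 2.6912.
Mean = β/(α−1) = 18.3/4.8 = 3.8125.
The mean is pulled above the mode by the posterior's right skew.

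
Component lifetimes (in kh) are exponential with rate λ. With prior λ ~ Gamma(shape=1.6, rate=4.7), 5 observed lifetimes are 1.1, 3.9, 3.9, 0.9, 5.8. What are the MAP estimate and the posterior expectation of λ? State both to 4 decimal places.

Σ times = 15.6. Posterior: Gamma(shape = 1.6+5 = 6.6, rate = 4.7+15.6 = 20.3).
Mode = (α−1)/β = 5.6/20.3 = 0.2759.
Mean = α/β = 6.6/20.3 = 0.3251.
Right-skewed posterior ⇒ mode < mean.

MAP: 0.2759. Posterior mean: 0.3251.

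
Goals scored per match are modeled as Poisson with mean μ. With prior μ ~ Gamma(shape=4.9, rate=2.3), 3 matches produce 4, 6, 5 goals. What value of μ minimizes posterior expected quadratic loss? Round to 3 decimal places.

3.755

Σ counts = 15. Posterior: Gamma(shape = 4.9+15 = 19.9, rate = 2.3+3 = 5.3).
Mode = (α−1)/β = 18.9/5.3 = 3.566.
Mean = α/β = 19.9/5.3 = 3.755.
Quadratic loss ⇒ the optimal estimator is the posterior mean.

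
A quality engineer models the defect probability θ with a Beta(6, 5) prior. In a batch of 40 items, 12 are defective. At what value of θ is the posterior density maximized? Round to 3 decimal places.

Posterior: Beta(6+12, 5+28) = Beta(18, 33).
Mode = (18−1)/(18+33−2) = 17/49 = 0.347.
Mean = 18/(18+33) = 18/51 = 0.353.
This is the posterior mode — the MAP estimate.

0.347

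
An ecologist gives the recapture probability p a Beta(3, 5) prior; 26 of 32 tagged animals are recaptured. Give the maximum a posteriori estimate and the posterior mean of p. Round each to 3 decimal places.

Posterior: Beta(3+26, 5+6) = Beta(29, 11).
Mode = (29−1)/(29+11−2) = 28/38 = 0.737.
Mean = 29/(29+11) = 29/40 = 0.725.

p_MAP = 0.737, E[p|data] = 0.725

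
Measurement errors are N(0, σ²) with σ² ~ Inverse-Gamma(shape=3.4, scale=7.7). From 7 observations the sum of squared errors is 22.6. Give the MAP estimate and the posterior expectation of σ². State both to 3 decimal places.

MAP = 2.405, posterior mean = 3.220

Posterior: Inverse-Gamma(shape = 3.4+7/2 = 6.9, scale = 7.7+22.6/2 = 19.0).
Mode = β/(α+1) = 19.0/7.9 = 2.405.
Mean = β/(α−1) = 19.0/5.9 = 3.220.
Right-skewed posterior ⇒ mode < mean.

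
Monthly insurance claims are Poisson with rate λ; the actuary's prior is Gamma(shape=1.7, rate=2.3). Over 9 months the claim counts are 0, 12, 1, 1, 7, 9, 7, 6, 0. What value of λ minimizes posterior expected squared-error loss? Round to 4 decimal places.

Σ counts = 43. Posterior: Gamma(shape = 1.7+43 = 44.7, rate = 2.3+9 = 11.3).
Mode = (α−1)/β = 43.7/11.3 = 3.8673.
Mean = α/β = 44.7/11.3 = 3.9558.
Squared-error loss ⇒ the optimal estimator is the posterior mean.

3.9558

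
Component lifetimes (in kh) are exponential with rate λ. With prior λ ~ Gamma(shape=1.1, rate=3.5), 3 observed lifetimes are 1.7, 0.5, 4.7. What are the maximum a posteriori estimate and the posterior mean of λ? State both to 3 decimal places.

MAP = 0.298, posterior mean = 0.394

Σ times = 6.9. Posterior: Gamma(shape = 1.1+3 = 4.1, rate = 3.5+6.9 = 10.4).
Mode = (α−1)/β = 3.1/10.4 = 0.298.
Mean = α/β = 4.1/10.4 = 0.394.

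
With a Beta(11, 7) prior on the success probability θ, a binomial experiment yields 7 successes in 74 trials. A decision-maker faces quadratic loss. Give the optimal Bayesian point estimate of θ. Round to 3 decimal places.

0.196

Posterior: Beta(11+7, 7+67) = Beta(18, 74).
Mode = (18−1)/(18+74−2) = 17/90 = 0.189.
Mean = 18/(18+74) = 18/92 = 0.196.
Quadratic loss ⇒ the optimal estimator is the posterior mean.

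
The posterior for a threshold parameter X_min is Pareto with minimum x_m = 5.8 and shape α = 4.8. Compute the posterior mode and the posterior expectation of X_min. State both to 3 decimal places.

MAP = 5.800; posterior mean = 7.326

The Pareto density is strictly decreasing on [x_m, ∞), so the mode is x_m = 5.800.
Mean = α·x_m/(α−1) = 4.8·5.8/3.8 = 7.326.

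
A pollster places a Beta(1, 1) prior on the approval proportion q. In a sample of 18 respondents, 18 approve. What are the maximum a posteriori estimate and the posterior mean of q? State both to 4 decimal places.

maximum a posteriori estimate = 1.0000, posterior mean = 0.9500

Posterior: Beta(1+18, 1+0) = Beta(19, 1).
Since β = 1 ≤ 1 and α > 1, the Beta density is monotone increasing on [0,1]; the mode is at 1.
Mean = 19/(19+1) = 0.9500.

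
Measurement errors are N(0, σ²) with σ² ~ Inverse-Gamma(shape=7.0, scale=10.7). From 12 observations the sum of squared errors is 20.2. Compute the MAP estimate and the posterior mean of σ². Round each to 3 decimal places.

Posterior: Inverse-Gamma(shape = 7.0+12/2 = 13.0, scale = 10.7+20.2/2 = 20.8).
Mode = β/(α+1) = 20.8/14.0 = 1.486.
Mean = β/(α−1) = 20.8/12.0 = 1.733.
The posterior is right-skewed, so the mean exceeds the mode.

MAP: 1.486. Posterior mean: 1.733.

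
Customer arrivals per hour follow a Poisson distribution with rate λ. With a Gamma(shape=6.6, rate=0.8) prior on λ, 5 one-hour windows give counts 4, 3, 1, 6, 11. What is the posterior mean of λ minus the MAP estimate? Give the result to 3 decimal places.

0.172

Σ counts = 25. Posterior: Gamma(shape = 6.6+25 = 31.6, rate = 0.8+5 = 5.8).
Mode = (α−1)/β = 30.6/5.8 = 5.276.
Mean = α/β = 31.6/5.8 = 5.448.
Difference = 5.448 − 5.276 = 0.172.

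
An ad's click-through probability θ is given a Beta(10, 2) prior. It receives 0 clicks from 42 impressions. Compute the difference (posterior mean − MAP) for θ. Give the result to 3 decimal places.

0.012

Posterior: Beta(10+0, 2+42) = Beta(10, 44).
Mode = (10−1)/(10+44−2) = 9/52 = 0.173.
Mean = 10/(10+44) = 10/54 = 0.185.
Difference = 0.185 − 0.173 = 0.012.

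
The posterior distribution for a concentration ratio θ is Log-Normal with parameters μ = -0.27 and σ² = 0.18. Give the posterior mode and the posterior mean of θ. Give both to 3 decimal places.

MAP: 0.638. Posterior mean: 0.835.

Mode = exp(μ − σ²) = exp(-0.45) = 0.638.
Mean = exp(μ + σ²/2) = exp(-0.180) = 0.835.
The posterior is right-skewed, so the mean exceeds the mode.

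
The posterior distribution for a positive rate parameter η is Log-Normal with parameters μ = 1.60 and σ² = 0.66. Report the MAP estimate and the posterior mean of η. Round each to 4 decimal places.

MAP = 2.5600; posterior mean = 6.8895

Mode = exp(μ − σ²) = exp(0.94) = 2.5600.
Mean = exp(μ + σ²/2) = exp(1.930) = 6.8895.
The posterior is right-skewed, so the mean exceeds the mode.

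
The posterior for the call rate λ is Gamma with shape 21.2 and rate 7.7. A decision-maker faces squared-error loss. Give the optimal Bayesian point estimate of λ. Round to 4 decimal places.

Mode = (α−1)/β = 20.2/7.7 = 2.6234.
Mean = α/β = 21.2/7.7 = 2.7532.
Squared-error loss ⇒ the optimal estimator is the posterior mean.

2.7532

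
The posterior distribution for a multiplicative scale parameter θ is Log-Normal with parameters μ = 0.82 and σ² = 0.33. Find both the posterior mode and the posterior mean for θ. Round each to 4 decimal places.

MAP: 1.6323. Posterior mean: 2.6778.

Mode = exp(μ − σ²) = exp(0.49) = 1.6323.
Mean = exp(μ + σ²/2) = exp(0.985) = 2.6778.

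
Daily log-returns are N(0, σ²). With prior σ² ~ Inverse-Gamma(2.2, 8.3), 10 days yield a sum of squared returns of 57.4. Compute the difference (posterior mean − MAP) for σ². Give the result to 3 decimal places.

1.456

Posterior: Inverse-Gamma(shape = 2.2+10/2 = 7.2, scale = 8.3+57.4/2 = 37.0).
Mode = β/(α+1) = 37.0/8.2 = 4.512.
Mean = β/(α−1) = 37.0/6.2 = 5.968.
Difference = 5.968 − 4.512 = 1.456.
The posterior is right-skewed, so the mean exceeds the mode.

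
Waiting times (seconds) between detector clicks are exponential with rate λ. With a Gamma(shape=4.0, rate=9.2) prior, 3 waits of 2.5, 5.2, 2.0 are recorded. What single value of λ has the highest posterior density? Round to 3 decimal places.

0.317

Σ times = 9.7. Posterior: Gamma(shape = 4.0+3 = 7.0, rate = 9.2+9.7 = 18.9).
Mode = (α−1)/β = 6.0/18.9 = 0.317.
Mean = α/β = 7.0/18.9 = 0.370.
This is the posterior mode — the MAP estimate.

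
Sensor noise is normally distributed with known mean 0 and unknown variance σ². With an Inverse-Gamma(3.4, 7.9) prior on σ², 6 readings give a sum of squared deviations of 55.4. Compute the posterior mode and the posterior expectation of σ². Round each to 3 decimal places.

Posterior: Inverse-Gamma(shape = 3.4+6/2 = 6.4, scale = 7.9+55.4/2 = 35.6).
Mode = β/(α+1) = 35.6/7.4 = 4.811.
Mean = β/(α−1) = 35.6/5.4 = 6.593.
The mean is pulled above the mode by the posterior's right skew.

posterior mode = 4.811, posterior expectation = 6.593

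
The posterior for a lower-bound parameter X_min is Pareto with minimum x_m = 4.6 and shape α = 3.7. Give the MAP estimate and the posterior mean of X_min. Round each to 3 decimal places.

MAP estimate = 4.600, posterior mean = 6.304

The Pareto density is strictly decreasing on [x_m, ∞), so the mode is x_m = 4.600.
Mean = α·x_m/(α−1) = 3.7·4.6/2.7 = 6.304.
Right-skewed posterior ⇒ mode < mean.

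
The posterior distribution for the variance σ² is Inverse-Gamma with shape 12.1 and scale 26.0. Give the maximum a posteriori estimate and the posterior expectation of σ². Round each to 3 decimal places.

Mode = β/(α+1) = 26.0/13.1 = 1.985.
Mean = β/(α−1) = 26.0/11.1 = 2.342.

maximum a posteriori estimate = 1.985, posterior expectation = 2.342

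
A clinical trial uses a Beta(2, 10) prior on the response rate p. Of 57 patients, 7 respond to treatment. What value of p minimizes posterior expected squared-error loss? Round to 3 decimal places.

Posterior: Beta(2+7, 10+50) = Beta(9, 60).
Mode = (9−1)/(9+60−2) = 8/67 = 0.119.
Mean = 9/(9+60) = 9/69 = 0.130.
Squared-error loss ⇒ the optimal estimator is the posterior mean.

0.130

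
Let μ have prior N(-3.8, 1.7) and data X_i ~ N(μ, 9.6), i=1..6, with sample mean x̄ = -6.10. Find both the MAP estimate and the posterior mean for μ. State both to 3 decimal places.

MAP = -4.985; posterior mean = -4.985

Posterior for μ is Normal. Precision-weighted mean: (1/1.7·-3.8 + 6/9.6·-6.10) / (1/1.7 + 6/9.6) = -4.985.
A Normal posterior is symmetric, so mode = mean.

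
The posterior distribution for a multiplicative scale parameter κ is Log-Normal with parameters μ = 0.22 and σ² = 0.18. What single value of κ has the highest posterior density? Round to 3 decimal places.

Mode = exp(μ − σ²) = exp(0.04) = 1.041.
Mean = exp(μ + σ²/2) = exp(0.310) = 1.363.
This is the posterior mode — the MAP estimate.

1.041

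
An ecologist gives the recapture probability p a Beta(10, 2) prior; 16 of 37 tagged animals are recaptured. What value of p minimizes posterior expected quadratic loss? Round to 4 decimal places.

0.5306

Posterior: Beta(10+16, 2+21) = Beta(26, 23).
Mode = (26−1)/(26+23−2) = 25/47 = 0.5319.
Mean = 26/(26+23) = 26/49 = 0.5306.
Quadratic loss ⇒ the optimal estimator is the posterior mean.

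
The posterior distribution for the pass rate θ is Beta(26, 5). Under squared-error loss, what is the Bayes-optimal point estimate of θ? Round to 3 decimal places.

Mode = (26−1)/(26+5−2) = 25/29 = 0.862.
Mean = 26/(26+5) = 26/31 = 0.839.
Squared-error loss ⇒ the optimal estimator is the posterior mean.

0.839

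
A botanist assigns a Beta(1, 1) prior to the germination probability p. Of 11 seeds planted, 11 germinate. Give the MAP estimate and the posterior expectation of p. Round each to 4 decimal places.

MAP estimate = 1.0000, posterior expectation = 0.9231

Posterior: Beta(1+11, 1+0) = Beta(12, 1).
Since β = 1 ≤ 1 and α > 1, the Beta density is monotone increasing on [0,1]; the mode is at 1.
Mean = 12/(12+1) = 0.9231.
The posterior is left-skewed, so the mode exceeds the mean.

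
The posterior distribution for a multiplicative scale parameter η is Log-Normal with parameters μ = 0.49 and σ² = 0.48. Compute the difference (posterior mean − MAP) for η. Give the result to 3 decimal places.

Mode = exp(μ − σ²) = exp(0.01) = 1.010.
Mean = exp(μ + σ²/2) = exp(0.730) = 2.075.
Difference = 2.075 − 1.010 = 1.065.

1.065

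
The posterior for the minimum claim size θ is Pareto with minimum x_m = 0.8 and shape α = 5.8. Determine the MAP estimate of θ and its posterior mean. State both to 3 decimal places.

The Pareto density is strictly decreasing on [x_m, ∞), so the mode is x_m = 0.800.
Mean = α·x_m/(α−1) = 5.8·0.8/4.8 = 0.967.

MAP: 0.800. Posterior mean: 0.967.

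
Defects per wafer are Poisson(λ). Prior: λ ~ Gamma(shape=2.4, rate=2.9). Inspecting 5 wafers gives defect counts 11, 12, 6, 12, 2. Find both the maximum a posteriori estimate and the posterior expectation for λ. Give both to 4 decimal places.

MAP = 5.6203; posterior mean = 5.7468

Σ counts = 43. Posterior: Gamma(shape = 2.4+43 = 45.4, rate = 2.9+5 = 7.9).
Mode = (α−1)/β = 44.4/7.9 = 5.6203.
Mean = α/β = 45.4/7.9 = 5.7468.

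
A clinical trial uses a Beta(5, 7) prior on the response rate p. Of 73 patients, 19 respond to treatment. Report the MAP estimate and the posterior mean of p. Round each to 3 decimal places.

MAP estimate = 0.277, posterior mean = 0.282

Posterior: Beta(5+19, 7+54) = Beta(24, 61).
Mode = (24−1)/(24+61−2) = 23/83 = 0.277.
Mean = 24/(24+61) = 24/85 = 0.282.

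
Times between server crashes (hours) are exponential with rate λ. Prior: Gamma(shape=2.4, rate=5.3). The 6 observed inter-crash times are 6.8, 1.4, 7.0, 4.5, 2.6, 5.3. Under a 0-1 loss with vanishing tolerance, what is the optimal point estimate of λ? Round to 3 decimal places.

Σ times = 27.6. Posterior: Gamma(shape = 2.4+6 = 8.4, rate = 5.3+27.6 = 32.9).
Mode = (α−1)/β = 7.4/32.9 = 0.225.
Mean = α/β = 8.4/32.9 = 0.255.
This is the posterior mode — the MAP estimate.

0.225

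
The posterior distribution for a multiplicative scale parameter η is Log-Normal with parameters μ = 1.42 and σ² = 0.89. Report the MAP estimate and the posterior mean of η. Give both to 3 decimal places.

Mode = exp(μ − σ²) = exp(0.53) = 1.699.
Mean = exp(μ + σ²/2) = exp(1.865) = 6.456.

MAP = 1.699; posterior mean = 6.456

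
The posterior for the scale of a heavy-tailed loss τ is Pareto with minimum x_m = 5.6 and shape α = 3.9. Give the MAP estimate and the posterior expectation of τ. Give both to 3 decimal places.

The Pareto density is strictly decreasing on [x_m, ∞), so the mode is x_m = 5.600.
Mean = α·x_m/(α−1) = 3.9·5.6/2.9 = 7.531.
The posterior is right-skewed, so the mean exceeds the mode.

MAP = 5.600; posterior mean = 7.531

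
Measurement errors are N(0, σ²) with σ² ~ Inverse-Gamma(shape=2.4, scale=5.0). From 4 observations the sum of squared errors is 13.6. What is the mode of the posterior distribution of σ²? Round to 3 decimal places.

Posterior: Inverse-Gamma(shape = 2.4+4/2 = 4.4, scale = 5.0+13.6/2 = 11.8).
Mode = β/(α+1) = 11.8/5.4 = 2.185.
Mean = β/(α−1) = 11.8/3.4 = 3.471.
This is the posterior mode — the MAP estimate.

2.185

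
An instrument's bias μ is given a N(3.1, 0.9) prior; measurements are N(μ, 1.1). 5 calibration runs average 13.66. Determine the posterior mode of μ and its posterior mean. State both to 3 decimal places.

MAP = 11.586; posterior mean = 11.586

Posterior for μ is Normal. Precision-weighted mean: (1/0.9·3.1 + 5/1.1·13.66) / (1/0.9 + 5/1.1) = 11.586.
A Normal posterior is symmetric, so mode = mean.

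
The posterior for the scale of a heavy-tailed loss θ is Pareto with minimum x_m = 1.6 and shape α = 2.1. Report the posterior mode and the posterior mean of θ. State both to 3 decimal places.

The Pareto density is strictly decreasing on [x_m, ∞), so the mode is x_m = 1.600.
Mean = α·x_m/(α−1) = 2.1·1.6/1.1 = 3.055.

MAP = 1.600, posterior mean = 3.055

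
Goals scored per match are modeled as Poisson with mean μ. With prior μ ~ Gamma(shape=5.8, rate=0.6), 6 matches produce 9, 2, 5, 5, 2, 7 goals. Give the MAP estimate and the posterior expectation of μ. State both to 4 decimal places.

μ_MAP = 5.2727, E[μ|data] = 5.4242

Σ counts = 30. Posterior: Gamma(shape = 5.8+30 = 35.8, rate = 0.6+6 = 6.6).
Mode = (α−1)/β = 34.8/6.6 = 5.2727.
Mean = α/β = 35.8/6.6 = 5.4242.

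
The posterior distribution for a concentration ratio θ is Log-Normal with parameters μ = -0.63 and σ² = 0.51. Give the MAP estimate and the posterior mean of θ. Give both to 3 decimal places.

MAP = 0.320; posterior mean = 0.687

Mode = exp(μ − σ²) = exp(-1.14) = 0.320.
Mean = exp(μ + σ²/2) = exp(-0.375) = 0.687.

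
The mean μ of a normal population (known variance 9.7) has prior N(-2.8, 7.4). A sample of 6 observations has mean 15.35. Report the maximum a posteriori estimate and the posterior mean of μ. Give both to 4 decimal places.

Posterior for μ is Normal. Precision-weighted mean: (1/7.4·-2.8 + 6/9.7·15.35) / (1/7.4 + 6/9.7) = 12.0957.
A Normal posterior is symmetric, so mode = mean.

MAP: 12.0957. Posterior mean: 12.0957.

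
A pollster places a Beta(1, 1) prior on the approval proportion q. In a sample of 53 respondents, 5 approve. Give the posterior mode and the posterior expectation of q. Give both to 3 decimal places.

posterior mode = 0.094, posterior expectation = 0.109

Posterior: Beta(1+5, 1+48) = Beta(6, 49).
Mode = (6−1)/(6+49−2) = 5/53 = 0.094.
With a flat prior the MAP equals the MLE, 5/53.
Mean = 6/(6+49) = 6/55 = 0.109.
Right-skewed posterior ⇒ mode < mean.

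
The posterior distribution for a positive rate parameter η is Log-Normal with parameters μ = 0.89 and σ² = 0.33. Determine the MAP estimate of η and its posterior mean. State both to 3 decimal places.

MAP estimate = 1.751, posterior mean = 2.872

Mode = exp(μ − σ²) = exp(0.56) = 1.751.
Mean = exp(μ + σ²/2) = exp(1.055) = 2.872.
Right-skewed posterior ⇒ mode < mean.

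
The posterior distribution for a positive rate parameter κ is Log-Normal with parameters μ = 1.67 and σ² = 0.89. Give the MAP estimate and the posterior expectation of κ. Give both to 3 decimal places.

Mode = exp(μ − σ²) = exp(0.78) = 2.181.
Mean = exp(μ + σ²/2) = exp(2.115) = 8.290.

MAP: 2.181. Posterior mean: 8.290.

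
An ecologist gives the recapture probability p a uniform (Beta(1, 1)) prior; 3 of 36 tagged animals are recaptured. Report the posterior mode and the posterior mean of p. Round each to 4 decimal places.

MAP = 0.0833, posterior mean = 0.1053

Posterior: Beta(1+3, 1+33) = Beta(4, 34).
Mode = (4−1)/(4+34−2) = 3/36 = 0.0833.
Mean = 4/(4+34) = 4/38 = 0.1053.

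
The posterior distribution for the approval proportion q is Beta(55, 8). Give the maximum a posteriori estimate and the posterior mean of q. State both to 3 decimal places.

Mode = (55−1)/(55+8−2) = 54/61 = 0.885.
Mean = 55/(55+8) = 55/63 = 0.873.
The posterior is left-skewed, so the mode exceeds the mean.

maximum a posteriori estimate = 0.885, posterior mean = 0.873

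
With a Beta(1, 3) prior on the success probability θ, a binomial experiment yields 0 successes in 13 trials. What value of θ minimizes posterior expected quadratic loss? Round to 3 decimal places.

0.059

Posterior: Beta(1+0, 3+13) = Beta(1, 16).
Since α = 1 ≤ 1 and β > 1, the Beta density is monotone decreasing on [0,1]; the mode is at 0.
Mean = 1/(1+16) = 0.059.
Quadratic loss ⇒ the optimal estimator is the posterior mean.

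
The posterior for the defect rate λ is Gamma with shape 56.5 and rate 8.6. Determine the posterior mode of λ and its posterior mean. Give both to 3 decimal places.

Mode = (α−1)/β = 55.5/8.6 = 6.453.
Mean = α/β = 56.5/8.6 = 6.570.

MAP = 6.453, posterior mean = 6.570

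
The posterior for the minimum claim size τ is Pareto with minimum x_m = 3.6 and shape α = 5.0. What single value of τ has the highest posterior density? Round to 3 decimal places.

3.600

The Pareto density is strictly decreasing on [x_m, ∞), so the mode is x_m = 3.600.
Mean = α·x_m/(α−1) = 5.0·3.6/4.0 = 4.500.
This is the posterior mode — the MAP estimate.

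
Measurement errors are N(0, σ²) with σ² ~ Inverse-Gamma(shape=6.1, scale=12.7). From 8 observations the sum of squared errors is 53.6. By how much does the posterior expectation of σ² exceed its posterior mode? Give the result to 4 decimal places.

Posterior: Inverse-Gamma(shape = 6.1+8/2 = 10.1, scale = 12.7+53.6/2 = 39.5).
Mode = β/(α+1) = 39.5/11.1 = 3.5586.
Mean = β/(α−1) = 39.5/9.1 = 4.3407.
Difference = 4.3407 − 3.5586 = 0.7821.
Mean > mode: the posterior has a right tail.

0.7821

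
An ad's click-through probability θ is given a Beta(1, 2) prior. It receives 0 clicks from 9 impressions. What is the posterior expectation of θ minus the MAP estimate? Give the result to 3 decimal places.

Posterior: Beta(1+0, 2+9) = Beta(1, 11).
Since α = 1 ≤ 1 and β > 1, the Beta density is monotone decreasing on [0,1]; the mode is at 0.
Mean = 1/(1+11) = 0.083.
Difference = 0.083 − 0.000 = 0.083.
Right-skewed posterior ⇒ mode < mean.

0.083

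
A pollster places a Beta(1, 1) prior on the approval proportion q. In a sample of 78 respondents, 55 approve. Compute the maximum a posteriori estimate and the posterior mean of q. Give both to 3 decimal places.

Posterior: Beta(1+55, 1+23) = Beta(56, 24).
Mode = (56−1)/(56+24−2) = 55/78 = 0.705.
Mean = 56/(56+24) = 56/80 = 0.700.

MAP = 0.705, posterior mean = 0.700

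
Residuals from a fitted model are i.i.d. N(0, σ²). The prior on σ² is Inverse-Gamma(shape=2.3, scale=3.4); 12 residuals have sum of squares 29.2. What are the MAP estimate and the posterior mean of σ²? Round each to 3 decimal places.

Posterior: Inverse-Gamma(shape = 2.3+12/2 = 8.3, scale = 3.4+29.2/2 = 18.0).
Mode = β/(α+1) = 18.0/9.3 = 1.935.
Mean = β/(α−1) = 18.0/7.3 = 2.466.

MAP estimate = 1.935, posterior mean = 2.466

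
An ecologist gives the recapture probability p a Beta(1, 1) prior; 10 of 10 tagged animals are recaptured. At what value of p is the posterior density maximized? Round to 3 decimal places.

1.000

Posterior: Beta(1+10, 1+0) = Beta(11, 1).
Since β = 1 ≤ 1 and α > 1, the Beta density is monotone increasing on [0,1]; the mode is at 1.
Mean = 11/(11+1) = 0.917.
This is the posterior mode — the MAP estimate.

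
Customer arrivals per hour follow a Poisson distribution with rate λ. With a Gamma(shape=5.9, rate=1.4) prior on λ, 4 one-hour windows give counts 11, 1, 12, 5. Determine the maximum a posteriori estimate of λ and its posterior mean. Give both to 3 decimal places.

Σ counts = 29. Posterior: Gamma(shape = 5.9+29 = 34.9, rate = 1.4+4 = 5.4).
Mode = (α−1)/β = 33.9/5.4 = 6.278.
Mean = α/β = 34.9/5.4 = 6.463.

MAP = 6.278, posterior mean = 6.463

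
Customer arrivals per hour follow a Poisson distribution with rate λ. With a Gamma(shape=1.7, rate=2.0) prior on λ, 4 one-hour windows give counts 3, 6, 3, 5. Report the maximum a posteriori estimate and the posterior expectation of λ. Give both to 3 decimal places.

MAP: 2.950. Posterior mean: 3.117.

Σ counts = 17. Posterior: Gamma(shape = 1.7+17 = 18.7, rate = 2.0+4 = 6.0).
Mode = (α−1)/β = 17.7/6.0 = 2.950.
Mean = α/β = 18.7/6.0 = 3.117.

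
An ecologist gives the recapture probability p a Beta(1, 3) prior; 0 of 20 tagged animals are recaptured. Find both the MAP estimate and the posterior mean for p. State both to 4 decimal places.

MAP: 0.0000. Posterior mean: 0.0417.

Posterior: Beta(1+0, 3+20) = Beta(1, 23).
Since α = 1 ≤ 1 and β > 1, the Beta density is monotone decreasing on [0,1]; the mode is at 0.
Mean = 1/(1+23) = 0.0417.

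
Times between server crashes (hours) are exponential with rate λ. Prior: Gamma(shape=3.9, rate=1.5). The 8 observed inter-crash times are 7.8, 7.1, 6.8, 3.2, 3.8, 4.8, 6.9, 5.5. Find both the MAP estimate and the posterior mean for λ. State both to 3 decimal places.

MAP = 0.230; posterior mean = 0.251

Σ times = 45.9. Posterior: Gamma(shape = 3.9+8 = 11.9, rate = 1.5+45.9 = 47.4).
Mode = (α−1)/β = 10.9/47.4 = 0.230.
Mean = α/β = 11.9/47.4 = 0.251.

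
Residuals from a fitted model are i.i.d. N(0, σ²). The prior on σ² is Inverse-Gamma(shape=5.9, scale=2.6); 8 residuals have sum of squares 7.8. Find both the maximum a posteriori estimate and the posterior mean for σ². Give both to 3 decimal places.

Posterior: Inverse-Gamma(shape = 5.9+8/2 = 9.9, scale = 2.6+7.8/2 = 6.5).
Mode = β/(α+1) = 6.5/10.9 = 0.596.
Mean = β/(α−1) = 6.5/8.9 = 0.730.
Mean > mode: the posterior has a right tail.

maximum a posteriori estimate = 0.596, posterior mean = 0.730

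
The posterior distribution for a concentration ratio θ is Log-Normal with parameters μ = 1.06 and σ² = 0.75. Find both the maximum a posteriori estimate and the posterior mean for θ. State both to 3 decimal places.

maximum a posteriori estimate = 1.363, posterior mean = 4.200

Mode = exp(μ − σ²) = exp(0.31) = 1.363.
Mean = exp(μ + σ²/2) = exp(1.435) = 4.200.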